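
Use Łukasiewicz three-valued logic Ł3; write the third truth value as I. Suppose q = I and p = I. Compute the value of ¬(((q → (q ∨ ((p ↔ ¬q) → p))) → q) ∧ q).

I

¬q = ¬I = I
p ↔ ¬q = I ↔ I = ⊤  [1 − |½−½|]
(p ↔ ¬q) → p = ⊤ → I = I
q ∨ ((p ↔ ¬q) → p) = I ∨ I = I
q → (q ∨ ((p ↔ ¬q) → p)) = I → I = ⊤
(q → (q ∨ ((p ↔ ¬q) → p))) → q = ⊤ → I = I
((q → (q ∨ ((p ↔ ¬q) → p))) → q) ∧ q = I ∧ I = I
¬(((q → (q ∨ ((p ↔ ¬q) → p))) → q) ∧ q) = ¬I = I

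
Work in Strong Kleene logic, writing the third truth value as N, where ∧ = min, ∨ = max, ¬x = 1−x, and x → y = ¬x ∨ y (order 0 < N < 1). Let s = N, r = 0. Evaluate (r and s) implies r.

r and s = 0 and N = 0
(r and s) implies r = 0 implies 0 = 1

1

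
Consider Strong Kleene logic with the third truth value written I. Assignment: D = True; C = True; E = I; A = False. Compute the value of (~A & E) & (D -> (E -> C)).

~A = ~False = True
~A & E = True & I = I
E -> C = I -> True = True  [~I | True]
D -> (E -> C) = True -> True = True
(~A & E) & (D -> (E -> C)) = I & True = I

I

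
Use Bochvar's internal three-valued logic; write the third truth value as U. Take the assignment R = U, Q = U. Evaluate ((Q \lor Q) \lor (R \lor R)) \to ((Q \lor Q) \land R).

U

Q \lor Q = U \lor U = U
R \lor R = U \lor U = U
(Q \lor Q) \lor (R \lor R) = U \lor U = U
Q \lor Q = U \lor U = U
(Q \lor Q) \land R = U \land U = U
((Q \lor Q) \lor (R \lor R)) \to ((Q \lor Q) \land R) = U \to U = U  [any arg is the third value ⇒ result is the third value]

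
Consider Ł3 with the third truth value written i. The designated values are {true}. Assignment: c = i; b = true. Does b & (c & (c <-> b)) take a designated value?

c <-> b = i <-> true = i
c & (c <-> b) = i & i = i
b & (c & (c <-> b)) = true & i = i
i ∉ {true}.

No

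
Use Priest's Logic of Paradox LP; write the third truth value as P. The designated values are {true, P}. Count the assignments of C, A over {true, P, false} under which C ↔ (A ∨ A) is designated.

Of the 9 assignments, 7 give a value in {true, P}.

7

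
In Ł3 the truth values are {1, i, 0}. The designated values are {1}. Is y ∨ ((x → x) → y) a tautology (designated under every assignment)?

No

Countermodel: y=i, x=1 gives i, which is not designated.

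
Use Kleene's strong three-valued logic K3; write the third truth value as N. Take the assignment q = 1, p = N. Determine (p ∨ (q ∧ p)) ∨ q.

q ∧ p = 1 ∧ N = N
p ∨ (q ∧ p) = N ∨ N = N
(p ∨ (q ∧ p)) ∨ q = N ∨ 1 = 1

1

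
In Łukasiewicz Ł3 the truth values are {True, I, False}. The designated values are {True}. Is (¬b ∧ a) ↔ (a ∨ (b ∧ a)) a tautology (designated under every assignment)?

Countermodel: b=True, a=True gives False, which is not designated.

No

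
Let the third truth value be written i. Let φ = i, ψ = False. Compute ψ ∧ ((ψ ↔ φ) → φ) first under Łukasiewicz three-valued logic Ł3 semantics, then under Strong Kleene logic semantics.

False; False

In Łukasiewicz three-valued logic Ł3: ψ ↔ φ = False ↔ i = i  [1 − |0−½|]
(ψ ↔ φ) → φ = i → i = True
ψ ∧ ((ψ ↔ φ) → φ) = False ∧ True = False
In Strong Kleene logic: ψ ↔ φ = False ↔ i = i
(ψ ↔ φ) → φ = i → i = i  [¬i ∨ i]
ψ ∧ ((ψ ↔ φ) → φ) = False ∧ i = False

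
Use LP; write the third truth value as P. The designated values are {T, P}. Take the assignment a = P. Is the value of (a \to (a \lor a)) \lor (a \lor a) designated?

Yes

a \lor a = P \lor P = P
a \to (a \lor a) = P \to P = P  [\lnot P \lor P]
a \lor a = P \lor P = P
(a \to (a \lor a)) \lor (a \lor a) = P \lor P = P
P ∈ {T, P}.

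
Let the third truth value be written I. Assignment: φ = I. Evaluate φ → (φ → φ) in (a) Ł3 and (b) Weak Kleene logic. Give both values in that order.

In Ł3: φ → φ = I → I = ⊤  [min(1, 1−½+½)]
φ → (φ → φ) = I → ⊤ = ⊤
In Weak Kleene logic: φ → φ = I → I = I  [any arg is the third value ⇒ result is the third value]
φ → (φ → φ) = I → I = I
They differ because Ł3 and Weak Kleene logic treat I differently under the binary connectives.

⊤; I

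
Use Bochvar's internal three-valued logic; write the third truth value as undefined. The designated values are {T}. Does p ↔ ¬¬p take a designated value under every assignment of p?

Countermodel: p=undefined gives undefined, which is not designated.

No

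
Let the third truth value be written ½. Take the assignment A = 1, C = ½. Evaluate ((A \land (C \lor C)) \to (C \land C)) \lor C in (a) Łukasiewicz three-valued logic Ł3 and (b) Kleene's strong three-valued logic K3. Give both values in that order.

1; ½

In Łukasiewicz three-valued logic Ł3: C \lor C = ½ \lor ½ = ½
A \land (C \lor C) = 1 \land ½ = ½
C \land C = ½ \land ½ = ½
(A \land (C \lor C)) \to (C \land C) = ½ \to ½ = 1  [min(1, 1−½+½)]
((A \land (C \lor C)) \to (C \land C)) \lor C = 1 \lor ½ = 1
In Kleene's strong three-valued logic K3: C \lor C = ½ \lor ½ = ½
A \land (C \lor C) = 1 \land ½ = ½
C \land C = ½ \land ½ = ½
(A \land (C \lor C)) \to (C \land C) = ½ \to ½ = ½  [\lnot ½ \lor ½]
((A \land (C \lor C)) \to (C \land C)) \lor C = ½ \lor ½ = ½
They differ because Łukasiewicz three-valued logic Ł3 and Kleene's strong three-valued logic K3 treat ½ differently under implication.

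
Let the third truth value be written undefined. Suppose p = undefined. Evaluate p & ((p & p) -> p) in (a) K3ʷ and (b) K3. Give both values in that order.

In K3ʷ: p & p = undefined & undefined = undefined
(p & p) -> p = undefined -> undefined = undefined  [any arg is the third value ⇒ result is the third value]
p & ((p & p) -> p) = undefined & undefined = undefined
In K3: p & p = undefined & undefined = undefined
(p & p) -> p = undefined -> undefined = undefined  [~undefined | undefined]
p & ((p & p) -> p) = undefined & undefined = undefined

undefined; undefined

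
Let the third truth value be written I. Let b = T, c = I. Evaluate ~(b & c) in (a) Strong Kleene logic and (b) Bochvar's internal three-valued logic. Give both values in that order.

In Strong Kleene logic: b & c = T & I = I
~(b & c) = ~I = I
In Bochvar's internal three-valued logic: b & c = T & I = I
~(b & c) = ~I = I

I; I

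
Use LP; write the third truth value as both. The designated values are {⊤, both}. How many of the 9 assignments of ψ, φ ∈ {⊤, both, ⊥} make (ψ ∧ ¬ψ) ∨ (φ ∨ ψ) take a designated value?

8

Of the 9 assignments, 8 give a value in {⊤, both}.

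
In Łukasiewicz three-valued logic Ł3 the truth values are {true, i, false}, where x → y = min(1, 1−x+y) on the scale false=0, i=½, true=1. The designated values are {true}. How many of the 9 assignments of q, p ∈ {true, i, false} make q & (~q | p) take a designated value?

Designated under: (q=true, p=true).

1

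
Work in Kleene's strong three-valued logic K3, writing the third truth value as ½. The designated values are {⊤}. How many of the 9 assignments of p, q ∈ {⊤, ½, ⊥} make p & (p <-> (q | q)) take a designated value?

1

Designated under: (p=⊤, q=⊤).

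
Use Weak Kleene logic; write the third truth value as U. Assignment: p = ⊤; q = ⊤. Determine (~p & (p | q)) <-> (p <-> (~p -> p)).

⊥

~p = ~⊤ = ⊥
p | q = ⊤ | ⊤ = ⊤
~p & (p | q) = ⊥ & ⊤ = ⊥
~p = ~⊤ = ⊥
~p -> p = ⊥ -> ⊤ = ⊤
p <-> (~p -> p) = ⊤ <-> ⊤ = ⊤
(~p & (p | q)) <-> (p <-> (~p -> p)) = ⊥ <-> ⊤ = ⊥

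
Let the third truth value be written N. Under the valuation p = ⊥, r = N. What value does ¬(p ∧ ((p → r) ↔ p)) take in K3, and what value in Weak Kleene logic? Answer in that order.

In K3: p → r = ⊥ → N = ⊤  [¬⊥ ∨ N]
(p → r) ↔ p = ⊤ ↔ ⊥ = ⊥
p ∧ ((p → r) ↔ p) = ⊥ ∧ ⊥ = ⊥
¬(p ∧ ((p → r) ↔ p)) = ¬⊥ = ⊤
In Weak Kleene logic: p → r = ⊥ → N = N
(p → r) ↔ p = N ↔ ⊥ = N
p ∧ ((p → r) ↔ p) = ⊥ ∧ N = N
¬(p ∧ ((p → r) ↔ p)) = ¬N = N
They differ because K3 and Weak Kleene logic treat N differently under the binary connectives.

⊤; N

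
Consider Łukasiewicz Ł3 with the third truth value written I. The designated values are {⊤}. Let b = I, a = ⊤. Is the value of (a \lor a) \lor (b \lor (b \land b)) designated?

a \lor a = ⊤ \lor ⊤ = ⊤
b \land b = I \land I = I
b \lor (b \land b) = I \lor I = I
(a \lor a) \lor (b \lor (b \land b)) = ⊤ \lor I = ⊤
⊤ ∈ {⊤}.

Yes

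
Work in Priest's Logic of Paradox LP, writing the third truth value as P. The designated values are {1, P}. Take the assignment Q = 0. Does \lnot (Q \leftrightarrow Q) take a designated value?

No

Q \leftrightarrow Q = 0 \leftrightarrow 0 = 1
\lnot (Q \leftrightarrow Q) = \lnot 1 = 0
0 ∉ {1, P}.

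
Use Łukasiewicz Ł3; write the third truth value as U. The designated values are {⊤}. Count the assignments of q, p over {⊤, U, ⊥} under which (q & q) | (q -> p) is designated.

Of the 9 assignments, 8 give a value in {⊤}.

8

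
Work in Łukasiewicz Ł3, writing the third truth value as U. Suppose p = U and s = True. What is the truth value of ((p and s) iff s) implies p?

p and s = U and True = U
(p and s) iff s = U iff True = U  [1 − |½−1|]
((p and s) iff s) implies p = U implies U = True

True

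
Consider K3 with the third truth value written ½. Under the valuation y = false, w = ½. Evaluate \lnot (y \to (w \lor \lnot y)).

false

\lnot y = \lnot false = true
w \lor \lnot y = ½ \lor true = true
y \to (w \lor \lnot y) = false \to true = true
\lnot (y \to (w \lor \lnot y)) = \lnot true = false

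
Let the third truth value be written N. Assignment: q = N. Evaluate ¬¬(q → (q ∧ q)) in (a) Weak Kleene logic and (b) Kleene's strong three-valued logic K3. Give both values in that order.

In Weak Kleene logic: q ∧ q = N ∧ N = N
q → (q ∧ q) = N → N = N
¬(q → (q ∧ q)) = ¬N = N
¬¬(q → (q ∧ q)) = ¬N = N
In Kleene's strong three-valued logic K3: q ∧ q = N ∧ N = N
q → (q ∧ q) = N → N = N  [¬N ∨ N]
¬(q → (q ∧ q)) = ¬N = N
¬¬(q → (q ∧ q)) = ¬N = N

N; N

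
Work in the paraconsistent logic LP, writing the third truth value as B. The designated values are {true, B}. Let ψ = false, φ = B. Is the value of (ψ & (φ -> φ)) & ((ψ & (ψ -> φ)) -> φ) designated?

φ -> φ = B -> B = B  [~B | B]
ψ & (φ -> φ) = false & B = false
ψ -> φ = false -> B = true
ψ & (ψ -> φ) = false & true = false
(ψ & (ψ -> φ)) -> φ = false -> B = true
(ψ & (φ -> φ)) & ((ψ & (ψ -> φ)) -> φ) = false & true = false
false ∉ {true, B}.

No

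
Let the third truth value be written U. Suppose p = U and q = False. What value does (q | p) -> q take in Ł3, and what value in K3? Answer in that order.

U; U

In Ł3: q | p = False | U = U
(q | p) -> q = U -> False = U
In K3: q | p = False | U = U
(q | p) -> q = U -> False = U  [~U | False]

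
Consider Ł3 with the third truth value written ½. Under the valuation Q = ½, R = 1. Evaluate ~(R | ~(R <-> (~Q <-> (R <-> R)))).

~Q = ~½ = ½
R <-> R = 1 <-> 1 = 1
~Q <-> (R <-> R) = ½ <-> 1 = ½  [1 − |½−1|]
R <-> (~Q <-> (R <-> R)) = 1 <-> ½ = ½
~(R <-> (~Q <-> (R <-> R))) = ~½ = ½
R | ~(R <-> (~Q <-> (R <-> R))) = 1 | ½ = 1
~(R | ~(R <-> (~Q <-> (R <-> R)))) = ~1 = 0

0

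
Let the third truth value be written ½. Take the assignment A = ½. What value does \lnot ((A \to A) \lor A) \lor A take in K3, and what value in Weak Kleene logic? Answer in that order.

In K3: A \to A = ½ \to ½ = ½
(A \to A) \lor A = ½ \lor ½ = ½
\lnot ((A \to A) \lor A) = \lnot ½ = ½
\lnot ((A \to A) \lor A) \lor A = ½ \lor ½ = ½
In Weak Kleene logic: A \to A = ½ \to ½ = ½  [any arg is the third value ⇒ result is the third value]
(A \to A) \lor A = ½ \lor ½ = ½
\lnot ((A \to A) \lor A) = \lnot ½ = ½
\lnot ((A \to A) \lor A) \lor A = ½ \lor ½ = ½

½; ½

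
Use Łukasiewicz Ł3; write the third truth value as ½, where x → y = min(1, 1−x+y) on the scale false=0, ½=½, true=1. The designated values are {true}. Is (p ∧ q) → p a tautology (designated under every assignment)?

Every assignment of p, q over {true, ½, false} gives a value in {true}.
In particular, with p=½, q=½: (p ∧ q) → p = true.

Yes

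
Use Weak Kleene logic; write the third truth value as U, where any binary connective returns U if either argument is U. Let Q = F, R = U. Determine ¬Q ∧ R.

U

¬Q = ¬F = T
¬Q ∧ R = T ∧ U = U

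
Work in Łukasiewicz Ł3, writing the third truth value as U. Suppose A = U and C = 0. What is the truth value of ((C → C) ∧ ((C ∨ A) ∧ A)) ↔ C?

C → C = 0 → 0 = 1
C ∨ A = 0 ∨ U = U
(C ∨ A) ∧ A = U ∧ U = U
(C → C) ∧ ((C ∨ A) ∧ A) = 1 ∧ U = U
((C → C) ∧ ((C ∨ A) ∧ A)) ↔ C = U ↔ 0 = U  [1 − |½−0|]

U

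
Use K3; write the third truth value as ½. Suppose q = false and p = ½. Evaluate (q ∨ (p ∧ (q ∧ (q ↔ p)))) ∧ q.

false

q ↔ p = false ↔ ½ = ½
q ∧ (q ↔ p) = false ∧ ½ = false
p ∧ (q ∧ (q ↔ p)) = ½ ∧ false = false
q ∨ (p ∧ (q ∧ (q ↔ p))) = false ∨ false = false
(q ∨ (p ∧ (q ∧ (q ↔ p)))) ∧ q = false ∧ false = false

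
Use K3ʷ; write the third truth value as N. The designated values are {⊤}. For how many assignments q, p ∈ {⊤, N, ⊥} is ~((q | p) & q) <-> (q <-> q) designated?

Designated under: (q=⊥, p=⊤); (q=⊥, p=⊥).

2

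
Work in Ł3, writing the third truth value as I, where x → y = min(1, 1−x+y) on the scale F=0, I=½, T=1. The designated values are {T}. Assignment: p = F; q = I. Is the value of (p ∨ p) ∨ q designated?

p ∨ p = F ∨ F = F
(p ∨ p) ∨ q = F ∨ I = I
I ∉ {T}.

No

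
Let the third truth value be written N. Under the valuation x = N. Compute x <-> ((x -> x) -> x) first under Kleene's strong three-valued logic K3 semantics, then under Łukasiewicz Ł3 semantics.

In Kleene's strong three-valued logic K3: x -> x = N -> N = N  [~N | N]
(x -> x) -> x = N -> N = N
x <-> ((x -> x) -> x) = N <-> N = N
In Łukasiewicz Ł3: x -> x = N -> N = ⊤  [min(1, 1−½+½)]
(x -> x) -> x = ⊤ -> N = N
x <-> ((x -> x) -> x) = N <-> N = ⊤
They differ because Kleene's strong three-valued logic K3 and Łukasiewicz Ł3 treat N differently under implication.

N; ⊤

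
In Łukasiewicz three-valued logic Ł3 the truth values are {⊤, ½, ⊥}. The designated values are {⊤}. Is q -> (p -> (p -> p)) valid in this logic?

Yes

Every assignment of q, p over {⊤, ½, ⊥} gives a value in {⊤}.
In particular, with q=½, p=½: q -> (p -> (p -> p)) = ⊤.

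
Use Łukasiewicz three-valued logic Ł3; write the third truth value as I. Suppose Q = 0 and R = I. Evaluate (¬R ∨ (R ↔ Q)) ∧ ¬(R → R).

¬R = ¬I = I
R ↔ Q = I ↔ 0 = I  [1 − |½−0|]
¬R ∨ (R ↔ Q) = I ∨ I = I
R → R = I → I = 1
¬(R → R) = ¬1 = 0
(¬R ∨ (R ↔ Q)) ∧ ¬(R → R) = I ∧ 0 = 0

0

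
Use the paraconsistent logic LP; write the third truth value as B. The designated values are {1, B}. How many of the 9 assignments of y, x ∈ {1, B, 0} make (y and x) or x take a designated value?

Of the 9 assignments, 6 give a value in {1, B}.

6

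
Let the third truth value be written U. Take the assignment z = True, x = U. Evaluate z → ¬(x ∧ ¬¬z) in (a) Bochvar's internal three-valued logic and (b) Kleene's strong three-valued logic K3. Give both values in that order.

U; U

In Bochvar's internal three-valued logic: ¬z = ¬True = False
¬¬z = ¬False = True
x ∧ ¬¬z = U ∧ True = U
¬(x ∧ ¬¬z) = ¬U = U
z → ¬(x ∧ ¬¬z) = True → U = U
In Kleene's strong three-valued logic K3: ¬z = ¬True = False
¬¬z = ¬False = True
x ∧ ¬¬z = U ∧ True = U
¬(x ∧ ¬¬z) = ¬U = U
z → ¬(x ∧ ¬¬z) = True → U = U  [¬True ∨ U]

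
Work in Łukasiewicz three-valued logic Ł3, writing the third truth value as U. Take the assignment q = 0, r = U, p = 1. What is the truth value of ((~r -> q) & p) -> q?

U

~r = ~U = U
~r -> q = U -> 0 = U  [min(1, 1−½+0)]
(~r -> q) & p = U & 1 = U
((~r -> q) & p) -> q = U -> 0 = U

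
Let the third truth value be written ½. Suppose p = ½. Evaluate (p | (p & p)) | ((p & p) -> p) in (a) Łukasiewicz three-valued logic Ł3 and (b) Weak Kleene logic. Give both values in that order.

1; ½

In Łukasiewicz three-valued logic Ł3: p & p = ½ & ½ = ½
p | (p & p) = ½ | ½ = ½
p & p = ½ & ½ = ½
(p & p) -> p = ½ -> ½ = 1  [min(1, 1−½+½)]
(p | (p & p)) | ((p & p) -> p) = ½ | 1 = 1
In Weak Kleene logic: p & p = ½ & ½ = ½
p | (p & p) = ½ | ½ = ½
p & p = ½ & ½ = ½
(p & p) -> p = ½ -> ½ = ½  [any arg is the third value ⇒ result is the third value]
(p | (p & p)) | ((p & p) -> p) = ½ | ½ = ½
They differ because Łukasiewicz three-valued logic Ł3 and Weak Kleene logic treat ½ differently under the binary connectives.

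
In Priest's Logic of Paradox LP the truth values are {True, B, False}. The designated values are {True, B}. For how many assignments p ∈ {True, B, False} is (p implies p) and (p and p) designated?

p=True: True ✓
p=B: B ✓
p=False: False ·

2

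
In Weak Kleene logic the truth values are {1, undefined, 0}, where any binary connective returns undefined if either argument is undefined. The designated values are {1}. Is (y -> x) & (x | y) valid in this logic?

Countermodel: y=1, x=undefined gives undefined, which is not designated.

No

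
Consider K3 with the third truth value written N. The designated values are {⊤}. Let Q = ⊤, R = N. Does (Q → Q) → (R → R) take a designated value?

No

Q → Q = ⊤ → ⊤ = ⊤
R → R = N → N = N  [¬N ∨ N]
(Q → Q) → (R → R) = ⊤ → N = N
N ∉ {⊤}.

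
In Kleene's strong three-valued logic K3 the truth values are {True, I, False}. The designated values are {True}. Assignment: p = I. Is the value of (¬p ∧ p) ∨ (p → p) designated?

No

¬p = ¬I = I
¬p ∧ p = I ∧ I = I
p → p = I → I = I  [¬I ∨ I]
(¬p ∧ p) ∨ (p → p) = I ∨ I = I
I ∉ {True}.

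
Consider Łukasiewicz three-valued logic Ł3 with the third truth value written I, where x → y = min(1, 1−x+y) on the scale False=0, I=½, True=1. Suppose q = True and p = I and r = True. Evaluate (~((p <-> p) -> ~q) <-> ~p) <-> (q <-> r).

p <-> p = I <-> I = True  [1 − |½−½|]
~q = ~True = False
(p <-> p) -> ~q = True -> False = False
~((p <-> p) -> ~q) = ~False = True
~p = ~I = I
~((p <-> p) -> ~q) <-> ~p = True <-> I = I
q <-> r = True <-> True = True
(~((p <-> p) -> ~q) <-> ~p) <-> (q <-> r) = I <-> True = I

I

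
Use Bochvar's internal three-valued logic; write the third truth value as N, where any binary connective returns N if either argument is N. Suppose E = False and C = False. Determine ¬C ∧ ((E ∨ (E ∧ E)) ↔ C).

True

¬C = ¬False = True
E ∧ E = False ∧ False = False
E ∨ (E ∧ E) = False ∨ False = False
(E ∨ (E ∧ E)) ↔ C = False ↔ False = True
¬C ∧ ((E ∨ (E ∧ E)) ↔ C) = True ∧ True = True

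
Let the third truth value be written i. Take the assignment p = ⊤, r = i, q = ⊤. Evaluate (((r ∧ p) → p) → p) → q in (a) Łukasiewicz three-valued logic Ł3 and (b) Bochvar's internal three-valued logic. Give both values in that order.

In Łukasiewicz three-valued logic Ł3: r ∧ p = i ∧ ⊤ = i
(r ∧ p) → p = i → ⊤ = ⊤  [min(1, 1−½+1)]
((r ∧ p) → p) → p = ⊤ → ⊤ = ⊤
(((r ∧ p) → p) → p) → q = ⊤ → ⊤ = ⊤
In Bochvar's internal three-valued logic: r ∧ p = i ∧ ⊤ = i
(r ∧ p) → p = i → ⊤ = i  [any arg is the third value ⇒ result is the third value]
((r ∧ p) → p) → p = i → ⊤ = i
(((r ∧ p) → p) → p) → q = i → ⊤ = i
They differ because Łukasiewicz three-valued logic Ł3 and Bochvar's internal three-valued logic treat i differently under the binary connectives.

⊤; i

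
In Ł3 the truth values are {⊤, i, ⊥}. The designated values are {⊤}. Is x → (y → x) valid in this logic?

Yes

Every assignment of x, y over {⊤, i, ⊥} gives a value in {⊤}.
In particular, with x=i, y=i: x → (y → x) = ⊤.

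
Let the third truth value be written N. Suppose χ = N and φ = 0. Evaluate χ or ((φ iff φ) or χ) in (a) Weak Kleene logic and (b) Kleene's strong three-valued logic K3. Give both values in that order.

N; 1

In Weak Kleene logic: φ iff φ = 0 iff 0 = 1
(φ iff φ) or χ = 1 or N = N
χ or ((φ iff φ) or χ) = N or N = N
In Kleene's strong three-valued logic K3: φ iff φ = 0 iff 0 = 1
(φ iff φ) or χ = 1 or N = 1
χ or ((φ iff φ) or χ) = N or 1 = 1
They differ because Weak Kleene logic and Kleene's strong three-valued logic K3 treat N differently under the binary connectives.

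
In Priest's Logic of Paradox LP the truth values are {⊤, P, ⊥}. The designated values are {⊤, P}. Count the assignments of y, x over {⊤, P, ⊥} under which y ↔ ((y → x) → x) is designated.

8

Of the 9 assignments, 8 give a value in {⊤, P}.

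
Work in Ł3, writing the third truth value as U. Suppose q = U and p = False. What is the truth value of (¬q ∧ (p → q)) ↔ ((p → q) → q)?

¬q = ¬U = U
p → q = False → U = True  [min(1, 1−0+½)]
¬q ∧ (p → q) = U ∧ True = U
p → q = False → U = True
(p → q) → q = True → U = U
(¬q ∧ (p → q)) ↔ ((p → q) → q) = U ↔ U = True

True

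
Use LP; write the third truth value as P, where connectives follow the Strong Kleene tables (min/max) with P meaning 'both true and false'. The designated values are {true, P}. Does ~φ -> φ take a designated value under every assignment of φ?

Countermodel: φ=false gives false, which is not designated.

No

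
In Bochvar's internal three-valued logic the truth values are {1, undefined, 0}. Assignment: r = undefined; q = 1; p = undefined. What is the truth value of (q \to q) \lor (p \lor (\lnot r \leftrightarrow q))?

undefined

q \to q = 1 \to 1 = 1
\lnot r = \lnot undefined = undefined
\lnot r \leftrightarrow q = undefined \leftrightarrow 1 = undefined
p \lor (\lnot r \leftrightarrow q) = undefined \lor undefined = undefined
(q \to q) \lor (p \lor (\lnot r \leftrightarrow q)) = 1 \lor undefined = undefined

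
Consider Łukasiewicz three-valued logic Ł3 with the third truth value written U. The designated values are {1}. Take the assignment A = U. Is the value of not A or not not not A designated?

not A = not U = U
not A = not U = U
not not A = not U = U
not not not A = not U = U
not A or not not not A = U or U = U
U ∉ {1}.

No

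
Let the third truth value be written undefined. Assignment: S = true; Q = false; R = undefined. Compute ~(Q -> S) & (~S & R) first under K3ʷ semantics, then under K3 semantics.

undefined; false

In K3ʷ: Q -> S = false -> true = true
~(Q -> S) = ~true = false
~S = ~true = false
~S & R = false & undefined = undefined
~(Q -> S) & (~S & R) = false & undefined = undefined
In K3: Q -> S = false -> true = true
~(Q -> S) = ~true = false
~S = ~true = false
~S & R = false & undefined = false
~(Q -> S) & (~S & R) = false & false = false
They differ because K3ʷ and K3 treat undefined differently under the binary connectives.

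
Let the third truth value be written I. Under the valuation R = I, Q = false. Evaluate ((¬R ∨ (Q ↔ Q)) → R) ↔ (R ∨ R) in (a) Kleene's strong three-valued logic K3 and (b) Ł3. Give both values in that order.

In Kleene's strong three-valued logic K3: ¬R = ¬I = I
Q ↔ Q = false ↔ false = true
¬R ∨ (Q ↔ Q) = I ∨ true = true
(¬R ∨ (Q ↔ Q)) → R = true → I = I
R ∨ R = I ∨ I = I
((¬R ∨ (Q ↔ Q)) → R) ↔ (R ∨ R) = I ↔ I = I
In Ł3: ¬R = ¬I = I
Q ↔ Q = false ↔ false = true
¬R ∨ (Q ↔ Q) = I ∨ true = true
(¬R ∨ (Q ↔ Q)) → R = true → I = I  [min(1, 1−1+½)]
R ∨ R = I ∨ I = I
((¬R ∨ (Q ↔ Q)) → R) ↔ (R ∨ R) = I ↔ I = true
They differ because Kleene's strong three-valued logic K3 and Ł3 treat I differently under implication.

I; true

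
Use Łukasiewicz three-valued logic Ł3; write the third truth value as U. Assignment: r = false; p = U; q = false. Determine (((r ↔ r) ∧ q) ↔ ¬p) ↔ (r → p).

r ↔ r = false ↔ false = true
(r ↔ r) ∧ q = true ∧ false = false
¬p = ¬U = U
((r ↔ r) ∧ q) ↔ ¬p = false ↔ U = U  [1 − |0−½|]
r → p = false → U = true
(((r ↔ r) ∧ q) ↔ ¬p) ↔ (r → p) = U ↔ true = U

U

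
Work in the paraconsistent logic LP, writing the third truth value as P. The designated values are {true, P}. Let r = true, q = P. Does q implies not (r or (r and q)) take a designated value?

r and q = true and P = P
r or (r and q) = true or P = true
not (r or (r and q)) = not true = false
q implies not (r or (r and q)) = P implies false = P  [not P or false]
P ∈ {true, P}.

Yes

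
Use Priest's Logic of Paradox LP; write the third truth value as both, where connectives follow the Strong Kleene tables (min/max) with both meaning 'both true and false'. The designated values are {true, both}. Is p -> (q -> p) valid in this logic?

Yes

Every assignment of p, q over {true, both, false} gives a value in {true, both}.
In particular, with p=both, q=both: p -> (q -> p) = both.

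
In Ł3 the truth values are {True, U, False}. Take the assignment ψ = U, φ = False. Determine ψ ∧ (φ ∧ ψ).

False

φ ∧ ψ = False ∧ U = False
ψ ∧ (φ ∧ ψ) = U ∧ False = False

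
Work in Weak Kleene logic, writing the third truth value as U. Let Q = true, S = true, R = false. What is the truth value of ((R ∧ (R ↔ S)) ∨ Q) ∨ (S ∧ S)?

true

R ↔ S = false ↔ true = false
R ∧ (R ↔ S) = false ∧ false = false
(R ∧ (R ↔ S)) ∨ Q = false ∨ true = true
S ∧ S = true ∧ true = true
((R ∧ (R ↔ S)) ∨ Q) ∨ (S ∧ S) = true ∨ true = true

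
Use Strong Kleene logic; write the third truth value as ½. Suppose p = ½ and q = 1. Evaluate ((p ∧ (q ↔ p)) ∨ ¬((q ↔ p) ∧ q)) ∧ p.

½

q ↔ p = 1 ↔ ½ = ½
p ∧ (q ↔ p) = ½ ∧ ½ = ½
q ↔ p = 1 ↔ ½ = ½
(q ↔ p) ∧ q = ½ ∧ 1 = ½
¬((q ↔ p) ∧ q) = ¬½ = ½
(p ∧ (q ↔ p)) ∨ ¬((q ↔ p) ∧ q) = ½ ∨ ½ = ½
((p ∧ (q ↔ p)) ∨ ¬((q ↔ p) ∧ q)) ∧ p = ½ ∧ ½ = ½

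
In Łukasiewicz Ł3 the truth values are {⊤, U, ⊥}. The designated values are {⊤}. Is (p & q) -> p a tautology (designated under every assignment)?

Every assignment of p, q over {⊤, U, ⊥} gives a value in {⊤}.
In particular, with p=U, q=U: (p & q) -> p = ⊤.

Yes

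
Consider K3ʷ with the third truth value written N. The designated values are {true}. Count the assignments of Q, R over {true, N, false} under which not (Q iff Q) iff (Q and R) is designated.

3

Designated under: (Q=true, R=false); (Q=false, R=true); (Q=false, R=false).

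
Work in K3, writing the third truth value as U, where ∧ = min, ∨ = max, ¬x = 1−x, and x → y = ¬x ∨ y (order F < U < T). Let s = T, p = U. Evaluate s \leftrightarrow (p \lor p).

U

p \lor p = U \lor U = U
s \leftrightarrow (p \lor p) = T \leftrightarrow U = U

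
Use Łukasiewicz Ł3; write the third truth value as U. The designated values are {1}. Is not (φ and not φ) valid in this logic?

No

Countermodel: φ=U gives U, which is not designated.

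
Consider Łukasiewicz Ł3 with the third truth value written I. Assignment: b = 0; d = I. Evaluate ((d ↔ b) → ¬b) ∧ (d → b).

I

d ↔ b = I ↔ 0 = I  [1 − |½−0|]
¬b = ¬0 = 1
(d ↔ b) → ¬b = I → 1 = 1
d → b = I → 0 = I
((d ↔ b) → ¬b) ∧ (d → b) = 1 ∧ I = I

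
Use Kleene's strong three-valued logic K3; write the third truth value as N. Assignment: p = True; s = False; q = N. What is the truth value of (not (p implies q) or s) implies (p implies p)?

True

p implies q = True implies N = N
not (p implies q) = not N = N
not (p implies q) or s = N or False = N
p implies p = True implies True = True
(not (p implies q) or s) implies (p implies p) = N implies True = True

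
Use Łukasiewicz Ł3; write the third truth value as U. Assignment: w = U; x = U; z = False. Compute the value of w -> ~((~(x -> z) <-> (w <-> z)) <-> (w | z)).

True

x -> z = U -> False = U  [min(1, 1−½+0)]
~(x -> z) = ~U = U
w <-> z = U <-> False = U
~(x -> z) <-> (w <-> z) = U <-> U = True
w | z = U | False = U
(~(x -> z) <-> (w <-> z)) <-> (w | z) = True <-> U = U
~((~(x -> z) <-> (w <-> z)) <-> (w | z)) = ~U = U
w -> ~((~(x -> z) <-> (w <-> z)) <-> (w | z)) = U -> U = True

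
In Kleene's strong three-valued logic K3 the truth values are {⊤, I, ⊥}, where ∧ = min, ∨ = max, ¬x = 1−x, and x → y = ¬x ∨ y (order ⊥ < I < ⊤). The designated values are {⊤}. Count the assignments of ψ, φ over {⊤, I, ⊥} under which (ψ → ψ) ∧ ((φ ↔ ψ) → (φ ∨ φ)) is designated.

3

Designated under: (ψ=⊤, φ=⊤); (ψ=⊤, φ=⊥); (ψ=⊥, φ=⊤).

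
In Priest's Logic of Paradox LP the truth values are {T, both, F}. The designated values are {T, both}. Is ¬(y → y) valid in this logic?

No

Countermodel: y=T gives F, which is not designated.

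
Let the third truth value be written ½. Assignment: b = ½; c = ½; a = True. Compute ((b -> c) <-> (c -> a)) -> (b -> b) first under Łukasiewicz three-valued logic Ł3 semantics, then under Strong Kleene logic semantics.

In Łukasiewicz three-valued logic Ł3: b -> c = ½ -> ½ = True  [min(1, 1−½+½)]
c -> a = ½ -> True = True
(b -> c) <-> (c -> a) = True <-> True = True
b -> b = ½ -> ½ = True
((b -> c) <-> (c -> a)) -> (b -> b) = True -> True = True
In Strong Kleene logic: b -> c = ½ -> ½ = ½  [~½ | ½]
c -> a = ½ -> True = True
(b -> c) <-> (c -> a) = ½ <-> True = ½
b -> b = ½ -> ½ = ½
((b -> c) <-> (c -> a)) -> (b -> b) = ½ -> ½ = ½
They differ because Łukasiewicz three-valued logic Ł3 and Strong Kleene logic treat ½ differently under implication.

True; ½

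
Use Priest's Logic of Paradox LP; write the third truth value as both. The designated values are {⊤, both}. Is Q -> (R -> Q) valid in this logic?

Yes

Every assignment of Q, R over {⊤, both, ⊥} gives a value in {⊤, both}.
In particular, with Q=both, R=both: Q -> (R -> Q) = both.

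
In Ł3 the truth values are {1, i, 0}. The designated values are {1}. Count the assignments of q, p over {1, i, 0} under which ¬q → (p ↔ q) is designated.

Of the 9 assignments, 7 give a value in {1}.

7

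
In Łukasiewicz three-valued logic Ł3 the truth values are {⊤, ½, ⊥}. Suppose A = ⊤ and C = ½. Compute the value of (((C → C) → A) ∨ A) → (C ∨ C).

½

C → C = ½ → ½ = ⊤  [min(1, 1−½+½)]
(C → C) → A = ⊤ → ⊤ = ⊤
((C → C) → A) ∨ A = ⊤ ∨ ⊤ = ⊤
C ∨ C = ½ ∨ ½ = ½
(((C → C) → A) ∨ A) → (C ∨ C) = ⊤ → ½ = ½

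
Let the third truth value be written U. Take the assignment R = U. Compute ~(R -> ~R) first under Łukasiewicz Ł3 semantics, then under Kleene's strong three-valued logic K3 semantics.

In Łukasiewicz Ł3: ~R = ~U = U
R -> ~R = U -> U = T  [min(1, 1−½+½)]
~(R -> ~R) = ~T = F
In Kleene's strong three-valued logic K3: ~R = ~U = U
R -> ~R = U -> U = U  [~U | U]
~(R -> ~R) = ~U = U
They differ because Łukasiewicz Ł3 and Kleene's strong three-valued logic K3 treat U differently under implication.

F; U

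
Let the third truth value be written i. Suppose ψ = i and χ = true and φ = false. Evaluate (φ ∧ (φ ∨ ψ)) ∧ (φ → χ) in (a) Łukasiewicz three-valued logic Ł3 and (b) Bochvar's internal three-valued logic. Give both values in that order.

In Łukasiewicz three-valued logic Ł3: φ ∨ ψ = false ∨ i = i
φ ∧ (φ ∨ ψ) = false ∧ i = false
φ → χ = false → true = true
(φ ∧ (φ ∨ ψ)) ∧ (φ → χ) = false ∧ true = false
In Bochvar's internal three-valued logic: φ ∨ ψ = false ∨ i = i
φ ∧ (φ ∨ ψ) = false ∧ i = i
φ → χ = false → true = true
(φ ∧ (φ ∨ ψ)) ∧ (φ → χ) = i ∧ true = i
They differ because Łukasiewicz three-valued logic Ł3 and Bochvar's internal three-valued logic treat i differently under the binary connectives.

false; i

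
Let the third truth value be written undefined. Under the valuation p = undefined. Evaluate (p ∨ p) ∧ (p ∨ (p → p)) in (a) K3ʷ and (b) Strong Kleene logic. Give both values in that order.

undefined; undefined

In K3ʷ: p ∨ p = undefined ∨ undefined = undefined
p → p = undefined → undefined = undefined  [any arg is the third value ⇒ result is the third value]
p ∨ (p → p) = undefined ∨ undefined = undefined
(p ∨ p) ∧ (p ∨ (p → p)) = undefined ∧ undefined = undefined
In Strong Kleene logic: p ∨ p = undefined ∨ undefined = undefined
p → p = undefined → undefined = undefined  [¬undefined ∨ undefined]
p ∨ (p → p) = undefined ∨ undefined = undefined
(p ∨ p) ∧ (p ∨ (p → p)) = undefined ∧ undefined = undefined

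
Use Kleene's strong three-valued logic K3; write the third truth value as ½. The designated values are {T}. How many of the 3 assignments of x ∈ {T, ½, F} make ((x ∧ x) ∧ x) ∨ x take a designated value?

1

x=T: T ✓
x=½: ½ ·
x=F: F ·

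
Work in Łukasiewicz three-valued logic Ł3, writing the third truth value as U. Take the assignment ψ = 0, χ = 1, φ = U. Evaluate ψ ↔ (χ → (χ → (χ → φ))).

U

χ → φ = 1 → U = U  [min(1, 1−1+½)]
χ → (χ → φ) = 1 → U = U
χ → (χ → (χ → φ)) = 1 → U = U
ψ ↔ (χ → (χ → (χ → φ))) = 0 ↔ U = U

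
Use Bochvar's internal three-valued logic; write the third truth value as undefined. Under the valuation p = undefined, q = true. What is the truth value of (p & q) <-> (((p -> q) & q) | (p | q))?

undefined

p & q = undefined & true = undefined
p -> q = undefined -> true = undefined
(p -> q) & q = undefined & true = undefined
p | q = undefined | true = undefined
((p -> q) & q) | (p | q) = undefined | undefined = undefined
(p & q) <-> (((p -> q) & q) | (p | q)) = undefined <-> undefined = undefined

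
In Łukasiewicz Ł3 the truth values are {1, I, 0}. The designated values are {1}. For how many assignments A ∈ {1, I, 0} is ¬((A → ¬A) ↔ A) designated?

A=1: 1 ✓
A=I: I ·
A=0: 1 ✓

2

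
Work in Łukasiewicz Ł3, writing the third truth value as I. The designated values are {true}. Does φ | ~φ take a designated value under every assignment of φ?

No

Countermodel: φ=I gives I, which is not designated.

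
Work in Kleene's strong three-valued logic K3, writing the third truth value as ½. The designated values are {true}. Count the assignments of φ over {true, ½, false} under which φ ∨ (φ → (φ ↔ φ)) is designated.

2

φ=true: true ✓
φ=½: ½ ·
φ=false: true ✓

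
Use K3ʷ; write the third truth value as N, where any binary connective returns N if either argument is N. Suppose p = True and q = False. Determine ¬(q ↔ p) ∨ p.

q ↔ p = False ↔ True = False
¬(q ↔ p) = ¬False = True
¬(q ↔ p) ∨ p = True ∨ True = True

True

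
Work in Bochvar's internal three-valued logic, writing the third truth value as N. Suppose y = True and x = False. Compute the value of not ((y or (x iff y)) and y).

False

x iff y = False iff True = False
y or (x iff y) = True or False = True
(y or (x iff y)) and y = True and True = True
not ((y or (x iff y)) and y) = not True = False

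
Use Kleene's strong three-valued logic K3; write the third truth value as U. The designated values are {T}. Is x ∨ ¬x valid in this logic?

Countermodel: x=U gives U, which is not designated.

No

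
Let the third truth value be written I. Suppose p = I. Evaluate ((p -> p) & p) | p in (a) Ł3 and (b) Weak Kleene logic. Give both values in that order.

In Ł3: p -> p = I -> I = ⊤  [min(1, 1−½+½)]
(p -> p) & p = ⊤ & I = I
((p -> p) & p) | p = I | I = I
In Weak Kleene logic: p -> p = I -> I = I  [any arg is the third value ⇒ result is the third value]
(p -> p) & p = I & I = I
((p -> p) & p) | p = I | I = I

I; I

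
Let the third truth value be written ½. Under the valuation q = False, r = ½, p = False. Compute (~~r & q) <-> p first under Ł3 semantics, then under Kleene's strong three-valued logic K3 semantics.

In Ł3: ~r = ~½ = ½
~~r = ~½ = ½
~~r & q = ½ & False = False
(~~r & q) <-> p = False <-> False = True
In Kleene's strong three-valued logic K3: ~r = ~½ = ½
~~r = ~½ = ½
~~r & q = ½ & False = False
(~~r & q) <-> p = False <-> False = True

True; True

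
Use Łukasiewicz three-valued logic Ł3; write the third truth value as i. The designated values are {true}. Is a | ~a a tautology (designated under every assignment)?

No

Countermodel: a=i gives i, which is not designated.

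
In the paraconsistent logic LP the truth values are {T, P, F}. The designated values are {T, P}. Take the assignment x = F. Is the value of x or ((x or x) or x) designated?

x or x = F or F = F
(x or x) or x = F or F = F
x or ((x or x) or x) = F or F = F
F ∉ {T, P}.

No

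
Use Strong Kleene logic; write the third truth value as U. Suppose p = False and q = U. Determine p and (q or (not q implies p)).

False

not q = not U = U
not q implies p = U implies False = U  [not U or False]
q or (not q implies p) = U or U = U
p and (q or (not q implies p)) = False and U = False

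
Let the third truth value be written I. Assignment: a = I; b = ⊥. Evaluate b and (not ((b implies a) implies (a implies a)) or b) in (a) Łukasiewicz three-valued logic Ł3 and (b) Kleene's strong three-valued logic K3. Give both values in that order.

⊥; ⊥

In Łukasiewicz three-valued logic Ł3: b implies a = ⊥ implies I = ⊤  [min(1, 1−0+½)]
a implies a = I implies I = ⊤
(b implies a) implies (a implies a) = ⊤ implies ⊤ = ⊤
not ((b implies a) implies (a implies a)) = not ⊤ = ⊥
not ((b implies a) implies (a implies a)) or b = ⊥ or ⊥ = ⊥
b and (not ((b implies a) implies (a implies a)) or b) = ⊥ and ⊥ = ⊥
In Kleene's strong three-valued logic K3: b implies a = ⊥ implies I = ⊤
a implies a = I implies I = I
(b implies a) implies (a implies a) = ⊤ implies I = I
not ((b implies a) implies (a implies a)) = not I = I
not ((b implies a) implies (a implies a)) or b = I or ⊥ = I
b and (not ((b implies a) implies (a implies a)) or b) = ⊥ and I = ⊥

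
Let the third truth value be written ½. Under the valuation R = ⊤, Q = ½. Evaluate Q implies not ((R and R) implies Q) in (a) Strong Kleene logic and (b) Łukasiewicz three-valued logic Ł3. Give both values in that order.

½; ⊤

In Strong Kleene logic: R and R = ⊤ and ⊤ = ⊤
(R and R) implies Q = ⊤ implies ½ = ½
not ((R and R) implies Q) = not ½ = ½
Q implies not ((R and R) implies Q) = ½ implies ½ = ½
In Łukasiewicz three-valued logic Ł3: R and R = ⊤ and ⊤ = ⊤
(R and R) implies Q = ⊤ implies ½ = ½  [min(1, 1−1+½)]
not ((R and R) implies Q) = not ½ = ½
Q implies not ((R and R) implies Q) = ½ implies ½ = ⊤
They differ because Strong Kleene logic and Łukasiewicz three-valued logic Ł3 treat ½ differently under implication.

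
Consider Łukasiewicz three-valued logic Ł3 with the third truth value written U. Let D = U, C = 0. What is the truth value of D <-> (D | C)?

D | C = U | 0 = U
D <-> (D | C) = U <-> U = 1  [1 − |½−½|]

1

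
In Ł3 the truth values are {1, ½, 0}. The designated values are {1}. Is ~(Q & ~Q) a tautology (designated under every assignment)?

No

Countermodel: Q=½ gives ½, which is not designated.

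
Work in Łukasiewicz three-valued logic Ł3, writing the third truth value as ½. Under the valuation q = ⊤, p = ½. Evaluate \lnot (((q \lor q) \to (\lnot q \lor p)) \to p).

⊥

q \lor q = ⊤ \lor ⊤ = ⊤
\lnot q = \lnot ⊤ = ⊥
\lnot q \lor p = ⊥ \lor ½ = ½
(q \lor q) \to (\lnot q \lor p) = ⊤ \to ½ = ½  [min(1, 1−1+½)]
((q \lor q) \to (\lnot q \lor p)) \to p = ½ \to ½ = ⊤
\lnot (((q \lor q) \to (\lnot q \lor p)) \to p) = \lnot ⊤ = ⊥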